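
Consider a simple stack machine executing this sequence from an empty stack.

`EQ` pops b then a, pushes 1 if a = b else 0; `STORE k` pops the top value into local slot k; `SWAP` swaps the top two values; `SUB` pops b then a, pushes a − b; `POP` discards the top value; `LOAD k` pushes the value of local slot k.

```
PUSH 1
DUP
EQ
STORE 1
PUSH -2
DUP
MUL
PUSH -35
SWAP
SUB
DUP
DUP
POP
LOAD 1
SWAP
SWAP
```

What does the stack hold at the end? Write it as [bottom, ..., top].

PUSH 1   -> [1]
DUP      -> [1, 1]
EQ       -> [1]
STORE 1  -> []
PUSH -2  -> [-2]
DUP      -> [-2, -2]
MUL      -> [4]
PUSH -35 -> [4, -35]
SWAP     -> [-35, 4]
SUB      -> [-39]
DUP      -> [-39, -39]
DUP      -> [-39, -39, -39]
POP      -> [-39, -39]
LOAD 1   -> [-39, -39, 1]
SWAP     -> [-39, 1, -39]
SWAP     -> [-39, -39, 1]

[-39, -39, 1]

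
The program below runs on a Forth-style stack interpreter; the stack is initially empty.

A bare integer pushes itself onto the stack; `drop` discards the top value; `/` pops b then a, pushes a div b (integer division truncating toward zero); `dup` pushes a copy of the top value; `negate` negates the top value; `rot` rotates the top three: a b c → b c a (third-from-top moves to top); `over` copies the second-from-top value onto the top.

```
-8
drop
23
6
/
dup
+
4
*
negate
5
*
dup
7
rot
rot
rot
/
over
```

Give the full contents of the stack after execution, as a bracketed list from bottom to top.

[-120, -17, -120]

-8      [-8]
drop    []
23      [23]
6       [23, 6]
/       [3]
dup     [3, 3]
+       [6]
4       [6, 4]
*       [24]
negate  [-24]
5       [-24, 5]
*       [-120]
dup     [-120, -120]
7       [-120, -120, 7]
rot     [-120, 7, -120]
rot     [7, -120, -120]
rot     [-120, -120, 7]
/       [-120, -17]
over    [-120, -17, -120]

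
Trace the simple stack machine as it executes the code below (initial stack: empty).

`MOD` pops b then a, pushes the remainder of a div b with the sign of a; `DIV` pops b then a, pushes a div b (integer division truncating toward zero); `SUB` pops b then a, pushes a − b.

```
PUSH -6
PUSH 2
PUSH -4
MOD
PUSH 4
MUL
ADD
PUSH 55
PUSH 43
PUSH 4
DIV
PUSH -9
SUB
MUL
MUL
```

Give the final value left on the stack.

PUSH -6 : -6
PUSH 2  : -6 2
PUSH -4 : -6 2 -4
MOD     : -6 2
PUSH 4  : -6 2 4
MUL     : -6 8
ADD     : 2
PUSH 55 : 2 55
PUSH 43 : 2 55 43
PUSH 4  : 2 55 43 4
DIV     : 2 55 10
PUSH -9 : 2 55 10 -9
SUB     : 2 55 19
MUL     : 2 1045
MUL     : 2090

2090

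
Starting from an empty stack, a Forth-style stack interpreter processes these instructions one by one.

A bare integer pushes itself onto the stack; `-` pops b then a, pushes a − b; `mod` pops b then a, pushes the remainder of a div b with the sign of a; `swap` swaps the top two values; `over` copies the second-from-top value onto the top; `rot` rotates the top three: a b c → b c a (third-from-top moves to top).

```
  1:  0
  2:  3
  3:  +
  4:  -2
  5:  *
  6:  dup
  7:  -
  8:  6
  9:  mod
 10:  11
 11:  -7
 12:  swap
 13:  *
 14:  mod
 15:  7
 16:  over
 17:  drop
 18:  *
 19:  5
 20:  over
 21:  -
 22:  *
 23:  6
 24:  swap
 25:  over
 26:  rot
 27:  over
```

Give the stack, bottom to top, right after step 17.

0     0
3     0 3
+     3
-2    3 -2
*     -6
dup   -6 -6
-     0
6     0 6
mod   0
11    0 11
-7    0 11 -7
swap  0 -7 11
*     0 -77
mod   0
7     0 7
over  0 7 0
drop  0 7

[0, 7]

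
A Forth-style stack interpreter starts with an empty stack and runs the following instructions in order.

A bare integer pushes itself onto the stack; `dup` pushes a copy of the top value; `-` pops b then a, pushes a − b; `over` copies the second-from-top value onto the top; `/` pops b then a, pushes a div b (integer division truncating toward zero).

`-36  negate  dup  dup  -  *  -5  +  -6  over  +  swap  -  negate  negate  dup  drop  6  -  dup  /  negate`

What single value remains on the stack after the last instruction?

-36    : [-36]
negate : [36]
dup    : [36, 36]
dup    : [36, 36, 36]
-      : [36, 0]
*      : [0]
-5     : [0, -5]
+      : [-5]
-6     : [-5, -6]
over   : [-5, -6, -5]
+      : [-5, -11]
swap   : [-11, -5]
-      : [-6]
negate : [6]
negate : [-6]
dup    : [-6, -6]
drop   : [-6]
6      : [-6, 6]
-      : [-12]
dup    : [-12, -12]
/      : [1]
negate : [-1]

-1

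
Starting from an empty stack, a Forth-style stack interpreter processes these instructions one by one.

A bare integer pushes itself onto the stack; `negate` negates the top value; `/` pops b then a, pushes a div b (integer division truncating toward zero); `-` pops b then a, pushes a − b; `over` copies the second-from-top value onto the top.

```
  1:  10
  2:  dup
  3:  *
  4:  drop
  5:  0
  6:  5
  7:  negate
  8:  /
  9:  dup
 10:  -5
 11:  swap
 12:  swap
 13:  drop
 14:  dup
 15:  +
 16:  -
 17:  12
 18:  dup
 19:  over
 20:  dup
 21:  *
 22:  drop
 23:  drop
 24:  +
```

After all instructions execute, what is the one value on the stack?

12

10     -> 10
dup    -> 10 10
*      -> 100
drop   -> (empty)
0      -> 0
5      -> 0 5
negate -> 0 -5
/      -> 0
dup    -> 0 0
-5     -> 0 0 -5
swap   -> 0 -5 0
swap   -> 0 0 -5
drop   -> 0 0
dup    -> 0 0 0
+      -> 0 0
-      -> 0
12     -> 0 12
dup    -> 0 12 12
over   -> 0 12 12 12
dup    -> 0 12 12 12 12
*      -> 0 12 12 144
drop   -> 0 12 12
drop   -> 0 12
+      -> 12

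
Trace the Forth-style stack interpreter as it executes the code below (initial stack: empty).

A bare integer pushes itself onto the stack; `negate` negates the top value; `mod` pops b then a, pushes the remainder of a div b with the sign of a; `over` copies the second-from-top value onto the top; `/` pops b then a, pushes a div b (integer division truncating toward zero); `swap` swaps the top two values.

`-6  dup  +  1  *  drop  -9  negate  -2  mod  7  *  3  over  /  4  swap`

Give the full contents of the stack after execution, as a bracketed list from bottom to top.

-6     → [-6]
dup    → [-6, -6]
+      → [-12]
1      → [-12, 1]
*      → [-12]
drop   → []
-9     → [-9]
negate → [9]
-2     → [9, -2]
mod    → [1]
7      → [1, 7]
*      → [7]
3      → [7, 3]
over   → [7, 3, 7]
/      → [7, 0]
4      → [7, 0, 4]
swap   → [7, 4, 0]

[7, 4, 0]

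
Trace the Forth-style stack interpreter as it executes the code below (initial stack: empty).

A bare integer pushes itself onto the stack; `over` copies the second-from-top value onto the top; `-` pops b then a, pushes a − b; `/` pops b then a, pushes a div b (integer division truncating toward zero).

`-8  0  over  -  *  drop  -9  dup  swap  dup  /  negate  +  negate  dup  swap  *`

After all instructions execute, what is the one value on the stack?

-8      [-8]
0       [-8, 0]
over    [-8, 0, -8]
-       [-8, 8]
*       [-64]
drop    []
-9      [-9]
dup     [-9, -9]
swap    [-9, -9]
dup     [-9, -9, -9]
/       [-9, 1]
negate  [-9, -1]
+       [-10]
negate  [10]
dup     [10, 10]
swap    [10, 10]
*       [100]

100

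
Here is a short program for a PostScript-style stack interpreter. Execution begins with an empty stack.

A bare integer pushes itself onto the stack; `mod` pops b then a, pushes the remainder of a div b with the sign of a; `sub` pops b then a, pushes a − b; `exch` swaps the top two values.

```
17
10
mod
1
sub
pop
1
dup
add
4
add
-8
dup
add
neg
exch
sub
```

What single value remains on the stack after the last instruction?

10

17   → [17]
10   → [17, 10]
mod  → [7]
1    → [7, 1]
sub  → [6]
pop  → []
1    → [1]
dup  → [1, 1]
add  → [2]
4    → [2, 4]
add  → [6]
-8   → [6, -8]
dup  → [6, -8, -8]
add  → [6, -16]
neg  → [6, 16]
exch → [16, 6]
sub  → [10]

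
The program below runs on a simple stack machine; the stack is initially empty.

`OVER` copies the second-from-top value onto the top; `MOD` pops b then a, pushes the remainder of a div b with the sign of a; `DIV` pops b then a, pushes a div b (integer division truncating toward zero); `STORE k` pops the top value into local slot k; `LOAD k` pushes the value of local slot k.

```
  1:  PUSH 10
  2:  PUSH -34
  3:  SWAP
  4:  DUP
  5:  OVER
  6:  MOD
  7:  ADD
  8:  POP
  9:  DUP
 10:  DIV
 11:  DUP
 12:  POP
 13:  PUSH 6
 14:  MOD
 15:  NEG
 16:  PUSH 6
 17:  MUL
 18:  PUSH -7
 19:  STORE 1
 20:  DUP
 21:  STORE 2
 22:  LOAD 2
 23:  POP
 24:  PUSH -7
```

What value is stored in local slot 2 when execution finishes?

-6

PUSH 10   10
PUSH -34  10 -34
SWAP      -34 10
DUP       -34 10 10
OVER      -34 10 10 10
MOD       -34 10 0
ADD       -34 10
POP       -34
DUP       -34 -34
DIV       1
DUP       1 1
POP       1
PUSH 6    1 6
MOD       1
NEG       -1
PUSH 6    -1 6
MUL       -6
PUSH -7   -6 -7
STORE 1   -6
DUP       -6 -6
STORE 2   -6
LOAD 2    -6 -6
POP       -6
PUSH -7   -6 -7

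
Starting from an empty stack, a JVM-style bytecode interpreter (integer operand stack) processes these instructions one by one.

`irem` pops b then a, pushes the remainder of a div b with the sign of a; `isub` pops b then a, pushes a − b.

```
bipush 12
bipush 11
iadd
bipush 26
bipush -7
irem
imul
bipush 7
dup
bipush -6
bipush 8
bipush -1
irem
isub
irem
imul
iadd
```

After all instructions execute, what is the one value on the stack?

bipush 12 → 12
bipush 11 → 12 11
iadd      → 23
bipush 26 → 23 26
bipush -7 → 23 26 -7
irem      → 23 5
imul      → 115
bipush 7  → 115 7
dup       → 115 7 7
bipush -6 → 115 7 7 -6
bipush 8  → 115 7 7 -6 8
bipush -1 → 115 7 7 -6 8 -1
irem      → 115 7 7 -6 0
isub      → 115 7 7 -6
irem      → 115 7 1
imul      → 115 7
iadd      → 122

122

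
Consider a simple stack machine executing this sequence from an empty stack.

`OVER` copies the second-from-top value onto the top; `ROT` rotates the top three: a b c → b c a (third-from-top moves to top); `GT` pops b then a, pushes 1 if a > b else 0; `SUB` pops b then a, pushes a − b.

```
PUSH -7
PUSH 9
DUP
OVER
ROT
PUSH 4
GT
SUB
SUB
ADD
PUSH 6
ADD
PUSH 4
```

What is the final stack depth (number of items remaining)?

PUSH -7  -7
PUSH 9   -7 9
DUP      -7 9 9
OVER     -7 9 9 9
ROT      -7 9 9 9
PUSH 4   -7 9 9 9 4
GT       -7 9 9 1
SUB      -7 9 8
SUB      -7 1
ADD      -6
PUSH 6   -6 6
ADD      0
PUSH 4   0 4

2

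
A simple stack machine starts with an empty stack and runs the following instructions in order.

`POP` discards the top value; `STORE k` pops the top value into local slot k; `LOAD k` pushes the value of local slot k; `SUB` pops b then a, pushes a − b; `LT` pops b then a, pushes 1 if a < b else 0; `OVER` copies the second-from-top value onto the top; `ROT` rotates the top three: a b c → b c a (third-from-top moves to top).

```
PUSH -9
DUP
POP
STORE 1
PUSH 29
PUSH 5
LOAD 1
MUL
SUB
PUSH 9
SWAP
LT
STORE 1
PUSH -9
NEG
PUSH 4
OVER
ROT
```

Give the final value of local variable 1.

PUSH -9 -> [-9]
DUP     -> [-9, -9]
POP     -> [-9]
STORE 1 -> []
PUSH 29 -> [29]
PUSH 5  -> [29, 5]
LOAD 1  -> [29, 5, -9]
MUL     -> [29, -45]
SUB     -> [74]
PUSH 9  -> [74, 9]
SWAP    -> [9, 74]
LT      -> [1]
STORE 1 -> []
PUSH -9 -> [-9]
NEG     -> [9]
PUSH 4  -> [9, 4]
OVER    -> [9, 4, 9]
ROT     -> [4, 9, 9]

1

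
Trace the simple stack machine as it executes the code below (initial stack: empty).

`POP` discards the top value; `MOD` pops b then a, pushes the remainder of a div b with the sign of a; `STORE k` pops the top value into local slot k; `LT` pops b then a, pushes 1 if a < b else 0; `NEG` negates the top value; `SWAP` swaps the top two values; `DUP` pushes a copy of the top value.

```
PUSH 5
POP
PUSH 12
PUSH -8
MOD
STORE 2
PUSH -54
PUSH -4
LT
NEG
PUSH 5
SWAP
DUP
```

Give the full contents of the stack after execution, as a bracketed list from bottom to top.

[5, -1, -1]

PUSH 5   : 5
POP      : (empty)
PUSH 12  : 12
PUSH -8  : 12 -8
MOD      : 4
STORE 2  : (empty)
PUSH -54 : -54
PUSH -4  : -54 -4
LT       : 1
NEG      : -1
PUSH 5   : -1 5
SWAP     : 5 -1
DUP      : 5 -1 -1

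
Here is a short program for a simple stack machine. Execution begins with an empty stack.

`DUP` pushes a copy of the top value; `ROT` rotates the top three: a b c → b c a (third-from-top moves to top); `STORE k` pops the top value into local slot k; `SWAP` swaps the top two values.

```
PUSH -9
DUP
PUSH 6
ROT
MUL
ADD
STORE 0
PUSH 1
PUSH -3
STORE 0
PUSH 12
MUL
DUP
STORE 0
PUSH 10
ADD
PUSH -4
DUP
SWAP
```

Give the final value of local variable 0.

PUSH -9  -9
DUP      -9 -9
PUSH 6   -9 -9 6
ROT      -9 6 -9
MUL      -9 -54
ADD      -63
STORE 0  (empty)
PUSH 1   1
PUSH -3  1 -3
STORE 0  1
PUSH 12  1 12
MUL      12
DUP      12 12
STORE 0  12
PUSH 10  12 10
ADD      22
PUSH -4  22 -4
DUP      22 -4 -4
SWAP     22 -4 -4

12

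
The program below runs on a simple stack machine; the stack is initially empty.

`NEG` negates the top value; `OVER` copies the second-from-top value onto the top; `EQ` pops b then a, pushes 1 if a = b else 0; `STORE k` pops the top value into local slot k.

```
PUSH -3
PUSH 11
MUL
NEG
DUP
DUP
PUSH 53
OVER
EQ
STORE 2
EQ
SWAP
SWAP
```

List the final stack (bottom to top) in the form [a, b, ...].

PUSH -3 -> -3
PUSH 11 -> -3 11
MUL     -> -33
NEG     -> 33
DUP     -> 33 33
DUP     -> 33 33 33
PUSH 53 -> 33 33 33 53
OVER    -> 33 33 33 53 33
EQ      -> 33 33 33 0
STORE 2 -> 33 33 33
EQ      -> 33 1
SWAP    -> 1 33
SWAP    -> 33 1

[33, 1]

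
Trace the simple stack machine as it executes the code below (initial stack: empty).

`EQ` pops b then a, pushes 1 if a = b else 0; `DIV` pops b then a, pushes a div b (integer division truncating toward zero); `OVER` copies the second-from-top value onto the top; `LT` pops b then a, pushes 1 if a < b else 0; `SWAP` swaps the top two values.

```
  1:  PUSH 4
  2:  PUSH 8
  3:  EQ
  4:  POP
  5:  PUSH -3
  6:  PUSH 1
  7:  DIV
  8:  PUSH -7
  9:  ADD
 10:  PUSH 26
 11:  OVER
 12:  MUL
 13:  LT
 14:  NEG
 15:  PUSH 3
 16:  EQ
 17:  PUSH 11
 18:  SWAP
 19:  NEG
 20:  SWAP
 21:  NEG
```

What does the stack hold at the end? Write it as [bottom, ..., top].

[0, -11]

PUSH 4  : 4
PUSH 8  : 4 8
EQ      : 0
POP     : (empty)
PUSH -3 : -3
PUSH 1  : -3 1
DIV     : -3
PUSH -7 : -3 -7
ADD     : -10
PUSH 26 : -10 26
OVER    : -10 26 -10
MUL     : -10 -260
LT      : 0
NEG     : 0
PUSH 3  : 0 3
EQ      : 0
PUSH 11 : 0 11
SWAP    : 11 0
NEG     : 11 0
SWAP    : 0 11
NEG     : 0 -11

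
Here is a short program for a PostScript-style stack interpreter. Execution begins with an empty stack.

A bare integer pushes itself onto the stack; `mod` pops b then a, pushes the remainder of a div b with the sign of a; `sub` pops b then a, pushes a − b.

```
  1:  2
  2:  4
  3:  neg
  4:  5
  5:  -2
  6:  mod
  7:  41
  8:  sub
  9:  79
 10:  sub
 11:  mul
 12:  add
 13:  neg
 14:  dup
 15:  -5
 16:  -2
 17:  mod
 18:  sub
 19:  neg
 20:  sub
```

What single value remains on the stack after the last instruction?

-955

2   -> [2]
4   -> [2, 4]
neg -> [2, -4]
5   -> [2, -4, 5]
-2  -> [2, -4, 5, -2]
mod -> [2, -4, 1]
41  -> [2, -4, 1, 41]
sub -> [2, -4, -40]
79  -> [2, -4, -40, 79]
sub -> [2, -4, -119]
mul -> [2, 476]
add -> [478]
neg -> [-478]
dup -> [-478, -478]
-5  -> [-478, -478, -5]
-2  -> [-478, -478, -5, -2]
mod -> [-478, -478, -1]
sub -> [-478, -477]
neg -> [-478, 477]
sub -> [-955]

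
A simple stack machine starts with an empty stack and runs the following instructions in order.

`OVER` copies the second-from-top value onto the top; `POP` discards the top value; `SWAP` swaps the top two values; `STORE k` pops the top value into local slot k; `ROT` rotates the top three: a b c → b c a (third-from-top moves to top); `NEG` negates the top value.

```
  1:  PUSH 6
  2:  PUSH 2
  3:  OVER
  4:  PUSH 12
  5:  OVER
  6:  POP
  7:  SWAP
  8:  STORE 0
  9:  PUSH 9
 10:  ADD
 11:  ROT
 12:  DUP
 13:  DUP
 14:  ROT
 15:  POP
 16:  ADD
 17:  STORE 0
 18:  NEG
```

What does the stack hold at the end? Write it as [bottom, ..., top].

[2, -21]

PUSH 6  : 6
PUSH 2  : 6 2
OVER    : 6 2 6
PUSH 12 : 6 2 6 12
OVER    : 6 2 6 12 6
POP     : 6 2 6 12
SWAP    : 6 2 12 6
STORE 0 : 6 2 12
PUSH 9  : 6 2 12 9
ADD     : 6 2 21
ROT     : 2 21 6
DUP     : 2 21 6 6
DUP     : 2 21 6 6 6
ROT     : 2 21 6 6 6
POP     : 2 21 6 6
ADD     : 2 21 12
STORE 0 : 2 21
NEG     : 2 -21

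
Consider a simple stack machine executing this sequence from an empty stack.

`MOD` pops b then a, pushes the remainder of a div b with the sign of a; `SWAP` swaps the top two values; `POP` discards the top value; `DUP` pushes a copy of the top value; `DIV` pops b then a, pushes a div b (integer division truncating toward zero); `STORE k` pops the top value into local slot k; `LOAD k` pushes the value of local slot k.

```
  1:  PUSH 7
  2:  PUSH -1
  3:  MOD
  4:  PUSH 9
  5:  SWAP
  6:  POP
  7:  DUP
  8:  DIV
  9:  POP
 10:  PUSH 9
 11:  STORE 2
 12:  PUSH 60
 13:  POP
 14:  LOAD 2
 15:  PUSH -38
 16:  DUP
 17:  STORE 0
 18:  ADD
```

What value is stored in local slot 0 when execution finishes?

-38

PUSH 7   : 7
PUSH -1  : 7 -1
MOD      : 0
PUSH 9   : 0 9
SWAP     : 9 0
POP      : 9
DUP      : 9 9
DIV      : 1
POP      : (empty)
PUSH 9   : 9
STORE 2  : (empty)
PUSH 60  : 60
POP      : (empty)
LOAD 2   : 9
PUSH -38 : 9 -38
DUP      : 9 -38 -38
STORE 0  : 9 -38
ADD      : -29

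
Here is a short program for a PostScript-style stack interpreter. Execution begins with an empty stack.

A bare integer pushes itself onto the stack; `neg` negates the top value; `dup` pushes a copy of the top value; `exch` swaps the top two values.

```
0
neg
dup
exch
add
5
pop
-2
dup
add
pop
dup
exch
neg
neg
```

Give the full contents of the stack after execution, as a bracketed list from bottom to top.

0     0
neg   0
dup   0 0
exch  0 0
add   0
5     0 5
pop   0
-2    0 -2
dup   0 -2 -2
add   0 -4
pop   0
dup   0 0
exch  0 0
neg   0 0
neg   0 0

[0, 0]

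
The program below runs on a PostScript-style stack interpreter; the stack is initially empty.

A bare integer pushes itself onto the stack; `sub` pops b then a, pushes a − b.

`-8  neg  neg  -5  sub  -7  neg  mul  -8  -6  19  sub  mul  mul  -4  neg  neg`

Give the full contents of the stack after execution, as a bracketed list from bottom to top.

[-4200, -4]

-8   -8
neg  8
neg  -8
-5   -8 -5
sub  -3
-7   -3 -7
neg  -3 7
mul  -21
-8   -21 -8
-6   -21 -8 -6
19   -21 -8 -6 19
sub  -21 -8 -25
mul  -21 200
mul  -4200
-4   -4200 -4
neg  -4200 4
neg  -4200 -4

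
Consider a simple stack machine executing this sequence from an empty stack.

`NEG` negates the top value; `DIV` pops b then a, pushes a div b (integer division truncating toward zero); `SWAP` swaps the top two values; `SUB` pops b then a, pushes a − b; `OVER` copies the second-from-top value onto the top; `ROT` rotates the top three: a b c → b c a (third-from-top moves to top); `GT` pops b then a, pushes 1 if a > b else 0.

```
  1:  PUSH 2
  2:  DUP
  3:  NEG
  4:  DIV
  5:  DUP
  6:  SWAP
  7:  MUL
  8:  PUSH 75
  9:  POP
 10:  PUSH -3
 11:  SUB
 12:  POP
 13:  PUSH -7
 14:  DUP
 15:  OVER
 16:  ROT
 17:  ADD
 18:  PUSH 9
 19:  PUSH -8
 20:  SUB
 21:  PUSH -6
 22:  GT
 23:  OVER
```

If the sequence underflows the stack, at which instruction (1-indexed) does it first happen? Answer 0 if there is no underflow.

PUSH 2  → 2
DUP     → 2 2
NEG     → 2 -2
DIV     → -1
DUP     → -1 -1
SWAP    → -1 -1
MUL     → 1
PUSH 75 → 1 75
POP     → 1
PUSH -3 → 1 -3
SUB     → 4
POP     → (empty)
PUSH -7 → -7
DUP     → -7 -7
OVER    → -7 -7 -7
ROT     → -7 -7 -7
ADD     → -7 -14
PUSH 9  → -7 -14 9
PUSH -8 → -7 -14 9 -8
SUB     → -7 -14 17
PUSH -6 → -7 -14 17 -6
GT      → -7 -14 1
OVER    → -7 -14 1 -14

0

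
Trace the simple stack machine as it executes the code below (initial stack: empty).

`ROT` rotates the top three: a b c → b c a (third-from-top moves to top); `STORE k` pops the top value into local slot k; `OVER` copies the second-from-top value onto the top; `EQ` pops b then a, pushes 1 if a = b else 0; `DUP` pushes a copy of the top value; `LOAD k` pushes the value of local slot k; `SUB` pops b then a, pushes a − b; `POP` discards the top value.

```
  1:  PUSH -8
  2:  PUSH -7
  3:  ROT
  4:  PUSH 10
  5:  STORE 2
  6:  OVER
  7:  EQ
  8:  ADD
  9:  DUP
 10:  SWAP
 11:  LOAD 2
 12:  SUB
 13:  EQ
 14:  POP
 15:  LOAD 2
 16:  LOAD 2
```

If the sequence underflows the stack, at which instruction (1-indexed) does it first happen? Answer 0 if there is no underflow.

PUSH -8  [-8]
PUSH -7  [-8, -7]
ROT  — needs 3 operands, stack has 2 → underflow

3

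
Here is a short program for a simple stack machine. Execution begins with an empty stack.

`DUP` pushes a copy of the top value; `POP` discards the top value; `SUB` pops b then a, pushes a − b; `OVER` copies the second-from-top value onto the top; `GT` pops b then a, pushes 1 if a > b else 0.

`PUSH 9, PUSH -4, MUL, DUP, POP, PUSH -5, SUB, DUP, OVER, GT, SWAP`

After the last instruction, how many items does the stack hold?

PUSH 9  : 9
PUSH -4 : 9 -4
MUL     : -36
DUP     : -36 -36
POP     : -36
PUSH -5 : -36 -5
SUB     : -31
DUP     : -31 -31
OVER    : -31 -31 -31
GT      : -31 0
SWAP    : 0 -31

2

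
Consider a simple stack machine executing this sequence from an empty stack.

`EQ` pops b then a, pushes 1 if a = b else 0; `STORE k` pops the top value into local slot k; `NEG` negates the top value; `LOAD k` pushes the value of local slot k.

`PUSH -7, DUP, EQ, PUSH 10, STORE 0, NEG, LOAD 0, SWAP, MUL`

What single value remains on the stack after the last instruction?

PUSH -7 -> [-7]
DUP     -> [-7, -7]
EQ      -> [1]
PUSH 10 -> [1, 10]
STORE 0 -> [1]
NEG     -> [-1]
LOAD 0  -> [-1, 10]
SWAP    -> [10, -1]
MUL     -> [-10]

-10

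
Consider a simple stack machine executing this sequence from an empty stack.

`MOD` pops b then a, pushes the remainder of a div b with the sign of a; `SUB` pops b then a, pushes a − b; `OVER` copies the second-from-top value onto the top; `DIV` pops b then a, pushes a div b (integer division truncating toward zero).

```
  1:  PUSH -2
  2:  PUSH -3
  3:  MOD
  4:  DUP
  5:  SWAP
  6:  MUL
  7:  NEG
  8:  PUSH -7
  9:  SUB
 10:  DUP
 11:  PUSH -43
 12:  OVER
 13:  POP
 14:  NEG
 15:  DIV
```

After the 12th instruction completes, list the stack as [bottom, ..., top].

[3, 3, -43, 3]

PUSH -2  → [-2]
PUSH -3  → [-2, -3]
MOD      → [-2]
DUP      → [-2, -2]
SWAP     → [-2, -2]
MUL      → [4]
NEG      → [-4]
PUSH -7  → [-4, -7]
SUB      → [3]
DUP      → [3, 3]
PUSH -43 → [3, 3, -43]
OVER     → [3, 3, -43, 3]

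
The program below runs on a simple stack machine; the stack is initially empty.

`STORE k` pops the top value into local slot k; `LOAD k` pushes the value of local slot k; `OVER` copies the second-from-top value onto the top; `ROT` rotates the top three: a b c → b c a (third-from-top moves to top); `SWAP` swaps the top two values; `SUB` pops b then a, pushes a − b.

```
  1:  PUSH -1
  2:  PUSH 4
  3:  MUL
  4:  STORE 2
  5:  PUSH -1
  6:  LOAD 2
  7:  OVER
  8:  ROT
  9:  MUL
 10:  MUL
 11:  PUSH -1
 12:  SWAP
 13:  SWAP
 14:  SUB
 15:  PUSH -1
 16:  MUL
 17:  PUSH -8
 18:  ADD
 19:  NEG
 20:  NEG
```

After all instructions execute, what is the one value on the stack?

PUSH -1 -> -1
PUSH 4  -> -1 4
MUL     -> -4
STORE 2 -> (empty)
PUSH -1 -> -1
LOAD 2  -> -1 -4
OVER    -> -1 -4 -1
ROT     -> -4 -1 -1
MUL     -> -4 1
MUL     -> -4
PUSH -1 -> -4 -1
SWAP    -> -1 -4
SWAP    -> -4 -1
SUB     -> -3
PUSH -1 -> -3 -1
MUL     -> 3
PUSH -8 -> 3 -8
ADD     -> -5
NEG     -> 5
NEG     -> -5

-5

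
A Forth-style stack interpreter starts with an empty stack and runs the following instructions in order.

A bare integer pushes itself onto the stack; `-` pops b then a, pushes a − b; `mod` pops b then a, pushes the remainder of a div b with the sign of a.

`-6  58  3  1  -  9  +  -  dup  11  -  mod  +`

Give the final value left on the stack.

5

-6  -> [-6]
58  -> [-6, 58]
3   -> [-6, 58, 3]
1   -> [-6, 58, 3, 1]
-   -> [-6, 58, 2]
9   -> [-6, 58, 2, 9]
+   -> [-6, 58, 11]
-   -> [-6, 47]
dup -> [-6, 47, 47]
11  -> [-6, 47, 47, 11]
-   -> [-6, 47, 36]
mod -> [-6, 11]
+   -> [5]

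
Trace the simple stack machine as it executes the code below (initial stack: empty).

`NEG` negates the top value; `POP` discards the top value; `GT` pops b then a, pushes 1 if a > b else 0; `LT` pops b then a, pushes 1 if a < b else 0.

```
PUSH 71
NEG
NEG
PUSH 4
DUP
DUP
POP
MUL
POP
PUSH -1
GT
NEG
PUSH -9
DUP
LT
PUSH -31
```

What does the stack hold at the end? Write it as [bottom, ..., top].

[-1, 0, -31]

PUSH 71  -> [71]
NEG      -> [-71]
NEG      -> [71]
PUSH 4   -> [71, 4]
DUP      -> [71, 4, 4]
DUP      -> [71, 4, 4, 4]
POP      -> [71, 4, 4]
MUL      -> [71, 16]
POP      -> [71]
PUSH -1  -> [71, -1]
GT       -> [1]
NEG      -> [-1]
PUSH -9  -> [-1, -9]
DUP      -> [-1, -9, -9]
LT       -> [-1, 0]
PUSH -31 -> [-1, 0, -31]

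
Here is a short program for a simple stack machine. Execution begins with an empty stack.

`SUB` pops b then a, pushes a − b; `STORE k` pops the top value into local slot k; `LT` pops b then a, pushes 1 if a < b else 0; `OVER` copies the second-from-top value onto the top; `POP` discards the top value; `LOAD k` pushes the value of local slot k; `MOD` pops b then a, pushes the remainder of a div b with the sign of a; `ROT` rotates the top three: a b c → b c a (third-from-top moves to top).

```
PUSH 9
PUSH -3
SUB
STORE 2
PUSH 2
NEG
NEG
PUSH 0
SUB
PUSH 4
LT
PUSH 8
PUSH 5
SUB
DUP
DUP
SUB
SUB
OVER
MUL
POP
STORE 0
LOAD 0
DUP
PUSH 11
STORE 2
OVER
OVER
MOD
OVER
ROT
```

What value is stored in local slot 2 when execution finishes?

11

PUSH 9  → [9]
PUSH -3 → [9, -3]
SUB     → [12]
STORE 2 → []
PUSH 2  → [2]
NEG     → [-2]
NEG     → [2]
PUSH 0  → [2, 0]
SUB     → [2]
PUSH 4  → [2, 4]
LT      → [1]
PUSH 8  → [1, 8]
PUSH 5  → [1, 8, 5]
SUB     → [1, 3]
DUP     → [1, 3, 3]
DUP     → [1, 3, 3, 3]
SUB     → [1, 3, 0]
SUB     → [1, 3]
OVER    → [1, 3, 1]
MUL     → [1, 3]
POP     → [1]
STORE 0 → []
LOAD 0  → [1]
DUP     → [1, 1]
PUSH 11 → [1, 1, 11]
STORE 2 → [1, 1]
OVER    → [1, 1, 1]
OVER    → [1, 1, 1, 1]
MOD     → [1, 1, 0]
OVER    → [1, 1, 0, 1]
ROT     → [1, 0, 1, 1]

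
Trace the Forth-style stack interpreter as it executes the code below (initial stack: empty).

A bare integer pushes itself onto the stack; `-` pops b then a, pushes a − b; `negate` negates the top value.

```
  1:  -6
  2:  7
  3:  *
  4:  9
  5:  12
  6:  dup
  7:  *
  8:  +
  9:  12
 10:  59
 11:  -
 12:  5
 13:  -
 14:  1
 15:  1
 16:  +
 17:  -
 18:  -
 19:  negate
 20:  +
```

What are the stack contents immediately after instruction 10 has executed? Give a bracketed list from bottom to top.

[-42, 153, 12, 59]

-6  → [-6]
7   → [-6, 7]
*   → [-42]
9   → [-42, 9]
12  → [-42, 9, 12]
dup → [-42, 9, 12, 12]
*   → [-42, 9, 144]
+   → [-42, 153]
12  → [-42, 153, 12]
59  → [-42, 153, 12, 59]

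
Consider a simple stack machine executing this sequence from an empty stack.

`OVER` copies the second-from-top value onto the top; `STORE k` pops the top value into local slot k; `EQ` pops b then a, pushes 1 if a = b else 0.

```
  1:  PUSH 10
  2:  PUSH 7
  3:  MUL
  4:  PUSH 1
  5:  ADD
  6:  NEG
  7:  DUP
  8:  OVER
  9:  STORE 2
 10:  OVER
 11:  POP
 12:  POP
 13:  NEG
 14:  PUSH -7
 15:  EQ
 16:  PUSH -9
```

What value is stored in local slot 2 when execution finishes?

-71

PUSH 10  [10]
PUSH 7   [10, 7]
MUL      [70]
PUSH 1   [70, 1]
ADD      [71]
NEG      [-71]
DUP      [-71, -71]
OVER     [-71, -71, -71]
STORE 2  [-71, -71]
OVER     [-71, -71, -71]
POP      [-71, -71]
POP      [-71]
NEG      [71]
PUSH -7  [71, -7]
EQ       [0]
PUSH -9  [0, -9]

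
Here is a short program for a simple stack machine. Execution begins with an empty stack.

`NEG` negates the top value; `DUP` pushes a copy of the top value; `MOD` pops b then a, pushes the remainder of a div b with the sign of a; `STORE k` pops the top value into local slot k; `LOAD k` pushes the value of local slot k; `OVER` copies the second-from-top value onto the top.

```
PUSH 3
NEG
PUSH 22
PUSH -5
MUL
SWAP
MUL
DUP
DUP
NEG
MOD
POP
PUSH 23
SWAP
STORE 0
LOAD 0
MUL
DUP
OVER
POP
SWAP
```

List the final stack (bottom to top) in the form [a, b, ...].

PUSH 3  -> [3]
NEG     -> [-3]
PUSH 22 -> [-3, 22]
PUSH -5 -> [-3, 22, -5]
MUL     -> [-3, -110]
SWAP    -> [-110, -3]
MUL     -> [330]
DUP     -> [330, 330]
DUP     -> [330, 330, 330]
NEG     -> [330, 330, -330]
MOD     -> [330, 0]
POP     -> [330]
PUSH 23 -> [330, 23]
SWAP    -> [23, 330]
STORE 0 -> [23]
LOAD 0  -> [23, 330]
MUL     -> [7590]
DUP     -> [7590, 7590]
OVER    -> [7590, 7590, 7590]
POP     -> [7590, 7590]
SWAP    -> [7590, 7590]

[7590, 7590]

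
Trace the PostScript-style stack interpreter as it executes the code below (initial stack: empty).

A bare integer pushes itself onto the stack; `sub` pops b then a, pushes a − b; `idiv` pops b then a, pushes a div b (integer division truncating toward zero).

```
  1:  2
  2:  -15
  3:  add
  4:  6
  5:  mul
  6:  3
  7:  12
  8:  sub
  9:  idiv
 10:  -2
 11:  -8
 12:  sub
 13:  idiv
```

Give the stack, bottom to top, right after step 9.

[8]

2    → 2
-15  → 2 -15
add  → -13
6    → -13 6
mul  → -78
3    → -78 3
12   → -78 3 12
sub  → -78 -9
idiv → 8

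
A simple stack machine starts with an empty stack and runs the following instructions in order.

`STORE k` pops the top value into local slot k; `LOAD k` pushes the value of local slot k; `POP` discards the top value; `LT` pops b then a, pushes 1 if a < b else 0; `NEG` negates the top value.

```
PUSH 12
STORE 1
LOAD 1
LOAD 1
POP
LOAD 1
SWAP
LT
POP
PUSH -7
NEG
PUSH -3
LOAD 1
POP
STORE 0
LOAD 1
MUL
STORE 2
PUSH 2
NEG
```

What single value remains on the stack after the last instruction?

PUSH 12  12
STORE 1  (empty)
LOAD 1   12
LOAD 1   12 12
POP      12
LOAD 1   12 12
SWAP     12 12
LT       0
POP      (empty)
PUSH -7  -7
NEG      7
PUSH -3  7 -3
LOAD 1   7 -3 12
POP      7 -3
STORE 0  7
LOAD 1   7 12
MUL      84
STORE 2  (empty)
PUSH 2   2
NEG      -2

-2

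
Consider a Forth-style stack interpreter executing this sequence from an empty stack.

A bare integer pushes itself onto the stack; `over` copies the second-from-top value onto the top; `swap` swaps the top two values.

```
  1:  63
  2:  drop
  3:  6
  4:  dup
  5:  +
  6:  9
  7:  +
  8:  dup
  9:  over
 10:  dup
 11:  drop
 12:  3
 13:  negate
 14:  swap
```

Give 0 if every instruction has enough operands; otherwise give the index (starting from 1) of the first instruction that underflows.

63     : [63]
drop   : []
6      : [6]
dup    : [6, 6]
+      : [12]
9      : [12, 9]
+      : [21]
dup    : [21, 21]
over   : [21, 21, 21]
dup    : [21, 21, 21, 21]
drop   : [21, 21, 21]
3      : [21, 21, 21, 3]
negate : [21, 21, 21, -3]
swap   : [21, 21, -3, 21]

0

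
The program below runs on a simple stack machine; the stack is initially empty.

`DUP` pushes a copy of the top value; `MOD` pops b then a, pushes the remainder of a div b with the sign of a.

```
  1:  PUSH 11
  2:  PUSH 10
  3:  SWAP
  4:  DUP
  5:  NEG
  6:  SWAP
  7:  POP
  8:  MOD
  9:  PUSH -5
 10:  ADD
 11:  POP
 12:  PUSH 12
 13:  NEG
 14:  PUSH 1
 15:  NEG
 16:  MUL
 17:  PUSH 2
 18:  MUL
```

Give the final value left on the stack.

PUSH 11  [11]
PUSH 10  [11, 10]
SWAP     [10, 11]
DUP      [10, 11, 11]
NEG      [10, 11, -11]
SWAP     [10, -11, 11]
POP      [10, -11]
MOD      [10]
PUSH -5  [10, -5]
ADD      [5]
POP      []
PUSH 12  [12]
NEG      [-12]
PUSH 1   [-12, 1]
NEG      [-12, -1]
MUL      [12]
PUSH 2   [12, 2]
MUL      [24]

24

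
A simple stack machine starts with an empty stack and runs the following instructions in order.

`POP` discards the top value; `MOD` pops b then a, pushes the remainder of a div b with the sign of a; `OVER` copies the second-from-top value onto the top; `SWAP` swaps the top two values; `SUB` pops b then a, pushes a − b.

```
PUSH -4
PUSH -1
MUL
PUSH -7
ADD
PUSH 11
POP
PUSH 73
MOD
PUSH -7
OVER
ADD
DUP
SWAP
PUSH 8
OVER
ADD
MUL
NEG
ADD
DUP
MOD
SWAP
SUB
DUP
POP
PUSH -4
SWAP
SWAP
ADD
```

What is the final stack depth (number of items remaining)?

1

PUSH -4  -4
PUSH -1  -4 -1
MUL      4
PUSH -7  4 -7
ADD      -3
PUSH 11  -3 11
POP      -3
PUSH 73  -3 73
MOD      -3
PUSH -7  -3 -7
OVER     -3 -7 -3
ADD      -3 -10
DUP      -3 -10 -10
SWAP     -3 -10 -10
PUSH 8   -3 -10 -10 8
OVER     -3 -10 -10 8 -10
ADD      -3 -10 -10 -2
MUL      -3 -10 20
NEG      -3 -10 -20
ADD      -3 -30
DUP      -3 -30 -30
MOD      -3 0
SWAP     0 -3
SUB      3
DUP      3 3
POP      3
PUSH -4  3 -4
SWAP     -4 3
SWAP     3 -4
ADD      -1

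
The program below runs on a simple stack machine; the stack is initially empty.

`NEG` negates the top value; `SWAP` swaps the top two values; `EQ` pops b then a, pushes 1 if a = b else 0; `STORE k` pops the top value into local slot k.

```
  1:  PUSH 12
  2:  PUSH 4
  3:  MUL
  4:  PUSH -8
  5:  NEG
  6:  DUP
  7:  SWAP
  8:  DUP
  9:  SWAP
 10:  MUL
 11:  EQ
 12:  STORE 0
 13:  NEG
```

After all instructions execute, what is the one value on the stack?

-48

PUSH 12  12
PUSH 4   12 4
MUL      48
PUSH -8  48 -8
NEG      48 8
DUP      48 8 8
SWAP     48 8 8
DUP      48 8 8 8
SWAP     48 8 8 8
MUL      48 8 64
EQ       48 0
STORE 0  48
NEG      -48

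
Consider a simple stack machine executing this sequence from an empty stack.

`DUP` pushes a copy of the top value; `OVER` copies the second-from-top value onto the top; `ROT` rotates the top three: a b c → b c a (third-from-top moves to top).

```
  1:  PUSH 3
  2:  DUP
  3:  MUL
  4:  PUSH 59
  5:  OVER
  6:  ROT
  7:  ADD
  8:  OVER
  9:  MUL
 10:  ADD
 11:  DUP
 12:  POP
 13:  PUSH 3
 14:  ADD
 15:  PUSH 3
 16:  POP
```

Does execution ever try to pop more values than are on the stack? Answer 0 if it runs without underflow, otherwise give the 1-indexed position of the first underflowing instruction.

PUSH 3   [3]
DUP      [3, 3]
MUL      [9]
PUSH 59  [9, 59]
OVER     [9, 59, 9]
ROT      [59, 9, 9]
ADD      [59, 18]
OVER     [59, 18, 59]
MUL      [59, 1062]
ADD      [1121]
DUP      [1121, 1121]
POP      [1121]
PUSH 3   [1121, 3]
ADD      [1124]
PUSH 3   [1124, 3]
POP      [1124]

0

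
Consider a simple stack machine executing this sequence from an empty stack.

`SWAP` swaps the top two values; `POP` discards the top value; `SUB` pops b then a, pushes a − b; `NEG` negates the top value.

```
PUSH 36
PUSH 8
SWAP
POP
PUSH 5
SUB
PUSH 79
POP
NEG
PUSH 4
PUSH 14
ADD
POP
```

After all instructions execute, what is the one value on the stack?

PUSH 36 -> 36
PUSH 8  -> 36 8
SWAP    -> 8 36
POP     -> 8
PUSH 5  -> 8 5
SUB     -> 3
PUSH 79 -> 3 79
POP     -> 3
NEG     -> -3
PUSH 4  -> -3 4
PUSH 14 -> -3 4 14
ADD     -> -3 18
POP     -> -3

-3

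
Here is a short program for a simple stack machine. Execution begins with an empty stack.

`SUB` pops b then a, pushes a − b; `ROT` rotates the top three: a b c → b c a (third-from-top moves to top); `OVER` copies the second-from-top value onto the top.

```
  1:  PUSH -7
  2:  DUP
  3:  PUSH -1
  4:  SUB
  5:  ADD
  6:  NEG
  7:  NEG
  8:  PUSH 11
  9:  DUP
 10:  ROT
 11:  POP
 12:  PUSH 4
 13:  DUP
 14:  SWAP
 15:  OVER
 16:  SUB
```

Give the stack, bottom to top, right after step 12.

[11, 11, 4]

PUSH -7  [-7]
DUP      [-7, -7]
PUSH -1  [-7, -7, -1]
SUB      [-7, -6]
ADD      [-13]
NEG      [13]
NEG      [-13]
PUSH 11  [-13, 11]
DUP      [-13, 11, 11]
ROT      [11, 11, -13]
POP      [11, 11]
PUSH 4   [11, 11, 4]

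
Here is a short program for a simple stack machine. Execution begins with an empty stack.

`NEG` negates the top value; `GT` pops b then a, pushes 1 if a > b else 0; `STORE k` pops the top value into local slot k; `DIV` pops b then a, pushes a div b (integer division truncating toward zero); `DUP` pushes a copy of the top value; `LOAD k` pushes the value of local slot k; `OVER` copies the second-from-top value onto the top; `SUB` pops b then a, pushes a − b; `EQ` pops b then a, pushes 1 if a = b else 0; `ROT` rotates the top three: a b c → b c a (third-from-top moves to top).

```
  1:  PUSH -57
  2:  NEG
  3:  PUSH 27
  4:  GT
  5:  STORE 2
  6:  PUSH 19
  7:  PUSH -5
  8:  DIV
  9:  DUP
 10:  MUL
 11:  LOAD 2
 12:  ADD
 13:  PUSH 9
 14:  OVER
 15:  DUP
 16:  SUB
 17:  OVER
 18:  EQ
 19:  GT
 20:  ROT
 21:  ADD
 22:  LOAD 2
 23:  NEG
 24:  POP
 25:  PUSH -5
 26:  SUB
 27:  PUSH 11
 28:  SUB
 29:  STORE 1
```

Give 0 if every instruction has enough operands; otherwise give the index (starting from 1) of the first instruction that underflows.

20

PUSH -57 : -57
NEG      : 57
PUSH 27  : 57 27
GT       : 1
STORE 2  : (empty)
PUSH 19  : 19
PUSH -5  : 19 -5
DIV      : -3
DUP      : -3 -3
MUL      : 9
LOAD 2   : 9 1
ADD      : 10
PUSH 9   : 10 9
OVER     : 10 9 10
DUP      : 10 9 10 10
SUB      : 10 9 0
OVER     : 10 9 0 9
EQ       : 10 9 0
GT       : 10 1
ROT  — needs 3 operands, stack has 2 → underflow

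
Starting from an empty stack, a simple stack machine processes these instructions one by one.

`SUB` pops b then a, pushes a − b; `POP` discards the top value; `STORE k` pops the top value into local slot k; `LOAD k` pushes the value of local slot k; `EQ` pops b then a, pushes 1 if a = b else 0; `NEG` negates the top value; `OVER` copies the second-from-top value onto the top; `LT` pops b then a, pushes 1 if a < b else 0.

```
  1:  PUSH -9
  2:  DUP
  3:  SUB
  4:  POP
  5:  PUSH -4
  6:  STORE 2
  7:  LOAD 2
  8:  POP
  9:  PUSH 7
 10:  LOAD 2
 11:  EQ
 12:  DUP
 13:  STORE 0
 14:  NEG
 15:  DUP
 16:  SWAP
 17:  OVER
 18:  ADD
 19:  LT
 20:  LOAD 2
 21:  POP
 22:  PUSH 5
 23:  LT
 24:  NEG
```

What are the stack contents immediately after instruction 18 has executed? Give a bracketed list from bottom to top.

[0, 0]

PUSH -9  -9
DUP      -9 -9
SUB      0
POP      (empty)
PUSH -4  -4
STORE 2  (empty)
LOAD 2   -4
POP      (empty)
PUSH 7   7
LOAD 2   7 -4
EQ       0
DUP      0 0
STORE 0  0
NEG      0
DUP      0 0
SWAP     0 0
OVER     0 0 0
ADD      0 0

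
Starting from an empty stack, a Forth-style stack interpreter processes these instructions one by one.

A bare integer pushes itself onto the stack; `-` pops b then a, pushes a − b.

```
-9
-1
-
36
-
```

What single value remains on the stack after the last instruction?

-9  -9
-1  -9 -1
-   -8
36  -8 36
-   -44

-44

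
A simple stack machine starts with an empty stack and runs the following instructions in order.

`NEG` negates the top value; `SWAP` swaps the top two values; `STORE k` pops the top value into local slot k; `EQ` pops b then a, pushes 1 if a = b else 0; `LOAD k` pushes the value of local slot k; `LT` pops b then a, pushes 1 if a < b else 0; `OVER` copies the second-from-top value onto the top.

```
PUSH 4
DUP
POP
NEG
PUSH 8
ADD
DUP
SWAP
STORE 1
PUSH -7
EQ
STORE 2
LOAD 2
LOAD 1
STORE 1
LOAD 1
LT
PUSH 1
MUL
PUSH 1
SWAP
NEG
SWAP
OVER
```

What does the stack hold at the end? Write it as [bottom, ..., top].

[-1, 1, -1]

PUSH 4   4
DUP      4 4
POP      4
NEG      -4
PUSH 8   -4 8
ADD      4
DUP      4 4
SWAP     4 4
STORE 1  4
PUSH -7  4 -7
EQ       0
STORE 2  (empty)
LOAD 2   0
LOAD 1   0 4
STORE 1  0
LOAD 1   0 4
LT       1
PUSH 1   1 1
MUL      1
PUSH 1   1 1
SWAP     1 1
NEG      1 -1
SWAP     -1 1
OVER     -1 1 -1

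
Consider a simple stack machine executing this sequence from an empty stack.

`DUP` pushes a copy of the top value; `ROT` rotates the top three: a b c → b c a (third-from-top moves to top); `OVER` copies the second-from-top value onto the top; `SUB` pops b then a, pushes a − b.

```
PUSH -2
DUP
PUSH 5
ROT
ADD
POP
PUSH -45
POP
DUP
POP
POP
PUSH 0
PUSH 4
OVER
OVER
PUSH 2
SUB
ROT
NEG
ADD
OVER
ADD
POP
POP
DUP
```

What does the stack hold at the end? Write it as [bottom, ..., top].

[0, 0]

PUSH -2  -> -2
DUP      -> -2 -2
PUSH 5   -> -2 -2 5
ROT      -> -2 5 -2
ADD      -> -2 3
POP      -> -2
PUSH -45 -> -2 -45
POP      -> -2
DUP      -> -2 -2
POP      -> -2
POP      -> (empty)
PUSH 0   -> 0
PUSH 4   -> 0 4
OVER     -> 0 4 0
OVER     -> 0 4 0 4
PUSH 2   -> 0 4 0 4 2
SUB      -> 0 4 0 2
ROT      -> 0 0 2 4
NEG      -> 0 0 2 -4
ADD      -> 0 0 -2
OVER     -> 0 0 -2 0
ADD      -> 0 0 -2
POP      -> 0 0
POP      -> 0
DUP      -> 0 0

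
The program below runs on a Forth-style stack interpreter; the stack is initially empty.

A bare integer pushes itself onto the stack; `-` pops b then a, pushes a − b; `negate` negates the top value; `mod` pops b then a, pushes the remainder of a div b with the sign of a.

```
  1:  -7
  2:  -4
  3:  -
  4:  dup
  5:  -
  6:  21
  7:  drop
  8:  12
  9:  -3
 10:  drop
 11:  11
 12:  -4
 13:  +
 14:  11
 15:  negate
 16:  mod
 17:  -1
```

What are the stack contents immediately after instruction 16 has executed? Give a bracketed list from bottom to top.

-7     -> -7
-4     -> -7 -4
-      -> -3
dup    -> -3 -3
-      -> 0
21     -> 0 21
drop   -> 0
12     -> 0 12
-3     -> 0 12 -3
drop   -> 0 12
11     -> 0 12 11
-4     -> 0 12 11 -4
+      -> 0 12 7
11     -> 0 12 7 11
negate -> 0 12 7 -11
mod    -> 0 12 7

[0, 12, 7]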